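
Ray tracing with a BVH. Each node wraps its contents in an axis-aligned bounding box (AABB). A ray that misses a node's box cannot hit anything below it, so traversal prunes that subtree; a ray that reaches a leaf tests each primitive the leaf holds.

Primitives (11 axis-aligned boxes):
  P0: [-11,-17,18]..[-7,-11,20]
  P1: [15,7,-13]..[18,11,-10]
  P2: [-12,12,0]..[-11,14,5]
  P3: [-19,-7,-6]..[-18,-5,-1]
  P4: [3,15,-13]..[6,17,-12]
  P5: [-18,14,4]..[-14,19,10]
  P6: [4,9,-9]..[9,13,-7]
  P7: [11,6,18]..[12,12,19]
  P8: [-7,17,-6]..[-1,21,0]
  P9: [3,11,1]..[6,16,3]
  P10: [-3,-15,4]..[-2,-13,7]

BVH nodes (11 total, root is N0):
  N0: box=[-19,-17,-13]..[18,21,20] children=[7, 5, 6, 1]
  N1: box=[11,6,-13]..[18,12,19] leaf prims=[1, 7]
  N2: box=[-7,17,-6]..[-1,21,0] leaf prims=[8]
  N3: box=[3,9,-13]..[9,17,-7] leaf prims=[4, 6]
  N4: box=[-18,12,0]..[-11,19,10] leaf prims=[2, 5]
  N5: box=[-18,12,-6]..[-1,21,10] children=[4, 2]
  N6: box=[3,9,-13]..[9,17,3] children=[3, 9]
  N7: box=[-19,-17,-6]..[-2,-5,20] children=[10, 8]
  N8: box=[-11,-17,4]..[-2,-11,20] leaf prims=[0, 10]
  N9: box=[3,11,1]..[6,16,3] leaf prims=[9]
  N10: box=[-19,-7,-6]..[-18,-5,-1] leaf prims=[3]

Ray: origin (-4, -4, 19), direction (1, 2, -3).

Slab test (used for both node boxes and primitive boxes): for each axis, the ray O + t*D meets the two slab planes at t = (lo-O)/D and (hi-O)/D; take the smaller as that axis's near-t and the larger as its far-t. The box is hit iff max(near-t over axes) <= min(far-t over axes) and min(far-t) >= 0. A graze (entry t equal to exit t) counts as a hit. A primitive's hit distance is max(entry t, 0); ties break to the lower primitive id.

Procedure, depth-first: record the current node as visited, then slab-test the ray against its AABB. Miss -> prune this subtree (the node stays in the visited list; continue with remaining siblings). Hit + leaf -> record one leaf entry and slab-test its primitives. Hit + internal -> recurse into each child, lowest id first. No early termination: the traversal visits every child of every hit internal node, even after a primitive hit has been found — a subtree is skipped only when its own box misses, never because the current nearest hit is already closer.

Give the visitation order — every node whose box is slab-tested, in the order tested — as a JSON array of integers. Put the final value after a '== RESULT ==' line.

Traverse from the root:
N0 x:[-15,22] y:[-13/2,25/2] z:[-1/3,32/3] -> hit [-1/3,32/3], descend [1, 5, 6, 7]
  N1 x:[15,22] y:[5,8] z:[0,32/3] -> miss, prune
  N5 x:[-14,3] y:[8,25/2] z:[3,25/3] -> miss, prune
  N6 x:[7,13] y:[13/2,21/2] z:[16/3,32/3] -> hit [7,21/2], descend [3, 9]
    N3 x:[7,13] y:[13/2,21/2] z:[26/3,32/3] -> hit [26/3,21/2] leaf, test {P4(miss), P6(miss)}
    N9 x:[7,10] y:[15/2,10] z:[16/3,6] -> miss, prune
  N7 x:[-15,2] y:[-13/2,-1/2] z:[-1/3,25/3] -> miss, prune

Summary -> nodes [0, 1, 5, 6, 3, 9, 7]; box-tests=7; leaf-entries=1; first=miss

== RESULT ==
[0, 1, 5, 6, 3, 9, 7]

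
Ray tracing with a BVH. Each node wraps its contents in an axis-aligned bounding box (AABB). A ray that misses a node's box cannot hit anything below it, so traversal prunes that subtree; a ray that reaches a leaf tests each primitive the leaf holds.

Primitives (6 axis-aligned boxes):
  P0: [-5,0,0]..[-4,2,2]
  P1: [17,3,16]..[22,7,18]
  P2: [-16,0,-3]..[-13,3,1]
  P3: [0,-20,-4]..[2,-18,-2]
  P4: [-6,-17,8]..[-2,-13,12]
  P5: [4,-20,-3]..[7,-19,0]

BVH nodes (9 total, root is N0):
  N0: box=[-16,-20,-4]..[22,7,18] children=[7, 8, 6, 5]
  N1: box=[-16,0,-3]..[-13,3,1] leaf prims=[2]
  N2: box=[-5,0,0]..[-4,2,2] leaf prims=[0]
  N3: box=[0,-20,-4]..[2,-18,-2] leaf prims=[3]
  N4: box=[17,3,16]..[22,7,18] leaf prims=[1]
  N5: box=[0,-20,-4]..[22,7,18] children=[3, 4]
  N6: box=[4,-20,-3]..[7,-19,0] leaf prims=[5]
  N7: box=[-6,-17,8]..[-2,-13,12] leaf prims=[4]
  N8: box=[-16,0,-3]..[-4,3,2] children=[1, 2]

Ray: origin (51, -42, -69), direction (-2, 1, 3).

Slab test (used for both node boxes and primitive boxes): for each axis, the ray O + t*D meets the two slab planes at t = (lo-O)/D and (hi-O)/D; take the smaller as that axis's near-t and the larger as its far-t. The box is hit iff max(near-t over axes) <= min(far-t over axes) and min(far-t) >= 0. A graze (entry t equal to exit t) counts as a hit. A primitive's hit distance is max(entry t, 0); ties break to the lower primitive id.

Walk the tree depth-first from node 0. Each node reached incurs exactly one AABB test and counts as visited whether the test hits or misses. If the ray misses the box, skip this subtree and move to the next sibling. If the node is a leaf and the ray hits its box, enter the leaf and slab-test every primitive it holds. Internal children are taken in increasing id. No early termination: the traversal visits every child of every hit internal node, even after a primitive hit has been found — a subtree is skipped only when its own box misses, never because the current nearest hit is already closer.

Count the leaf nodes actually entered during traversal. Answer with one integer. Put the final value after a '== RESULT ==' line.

Trace the traversal:
N0 x:[29/2,67/2] y:[22,49] z:[65/3,29] -> hit [22,29], descend [5, 6, 7, 8]
  N5 x:[29/2,51/2] y:[22,49] z:[65/3,29] -> hit [22,51/2], descend [3, 4]
    N3 x:[49/2,51/2] y:[22,24] z:[65/3,67/3] -> miss, prune
    N4 x:[29/2,17] y:[45,49] z:[85/3,29] -> miss, prune
  N6 x:[22,47/2] y:[22,23] z:[22,23] -> hit [22,23] leaf, test {P5@t=22}
  N7 x:[53/2,57/2] y:[25,29] z:[77/3,27] -> hit [53/2,27] leaf, test {P4@t=53/2}
  N8 x:[55/2,67/2] y:[42,45] z:[22,71/3] -> miss, prune

Visited [0, 5, 3, 4, 6, 7, 8]. Tests: 7 box, 2 leaf. Nearest: P5.

== RESULT ==
2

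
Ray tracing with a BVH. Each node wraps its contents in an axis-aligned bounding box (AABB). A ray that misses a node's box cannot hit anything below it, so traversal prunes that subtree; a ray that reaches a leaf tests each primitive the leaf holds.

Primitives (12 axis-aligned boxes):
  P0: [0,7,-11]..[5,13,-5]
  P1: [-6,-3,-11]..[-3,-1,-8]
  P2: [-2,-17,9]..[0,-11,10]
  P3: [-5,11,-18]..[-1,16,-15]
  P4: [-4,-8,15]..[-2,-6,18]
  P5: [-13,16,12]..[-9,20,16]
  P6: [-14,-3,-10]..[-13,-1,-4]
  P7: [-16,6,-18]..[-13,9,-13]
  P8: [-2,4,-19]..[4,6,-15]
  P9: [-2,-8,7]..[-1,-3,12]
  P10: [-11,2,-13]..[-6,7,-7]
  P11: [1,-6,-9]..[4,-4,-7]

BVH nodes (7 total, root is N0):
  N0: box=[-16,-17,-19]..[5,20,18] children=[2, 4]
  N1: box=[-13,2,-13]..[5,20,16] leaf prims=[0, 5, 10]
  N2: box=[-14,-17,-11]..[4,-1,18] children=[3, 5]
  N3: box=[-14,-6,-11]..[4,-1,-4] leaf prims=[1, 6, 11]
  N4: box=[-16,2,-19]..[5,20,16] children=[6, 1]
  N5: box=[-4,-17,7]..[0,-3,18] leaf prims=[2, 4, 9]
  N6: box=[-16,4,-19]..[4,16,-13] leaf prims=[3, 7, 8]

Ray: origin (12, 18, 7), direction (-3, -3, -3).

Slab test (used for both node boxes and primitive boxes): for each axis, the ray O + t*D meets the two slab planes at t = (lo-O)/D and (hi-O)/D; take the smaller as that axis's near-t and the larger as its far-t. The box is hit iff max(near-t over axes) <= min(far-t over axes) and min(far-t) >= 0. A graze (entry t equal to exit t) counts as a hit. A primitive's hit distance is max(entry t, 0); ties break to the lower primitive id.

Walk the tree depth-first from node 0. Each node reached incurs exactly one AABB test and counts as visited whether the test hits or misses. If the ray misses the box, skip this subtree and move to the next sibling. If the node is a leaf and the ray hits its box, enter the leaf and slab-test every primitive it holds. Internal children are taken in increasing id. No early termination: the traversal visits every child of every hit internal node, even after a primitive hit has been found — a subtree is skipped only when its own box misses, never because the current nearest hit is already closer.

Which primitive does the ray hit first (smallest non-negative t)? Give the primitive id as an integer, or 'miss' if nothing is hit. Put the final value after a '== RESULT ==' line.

Trace the traversal:
N0 x:[7/3,28/3] y:[-2/3,35/3] z:[-11/3,26/3] -> hit [7/3,26/3], descend [2, 4]
  N2 x:[8/3,26/3] y:[19/3,35/3] z:[-11/3,6] -> miss, prune
  N4 x:[7/3,28/3] y:[-2/3,16/3] z:[-3,26/3] -> hit [7/3,16/3], descend [1, 6]
    N1 x:[7/3,25/3] y:[-2/3,16/3] z:[-3,20/3] -> hit [7/3,16/3] leaf, test {P0(miss), P5(miss), P10(miss)}
    N6 x:[8/3,28/3] y:[2/3,14/3] z:[20/3,26/3] -> miss, prune

order=[0, 2, 4, 1, 6]  |boxes|=5  |leaves|=1  hit=miss

== RESULT ==
miss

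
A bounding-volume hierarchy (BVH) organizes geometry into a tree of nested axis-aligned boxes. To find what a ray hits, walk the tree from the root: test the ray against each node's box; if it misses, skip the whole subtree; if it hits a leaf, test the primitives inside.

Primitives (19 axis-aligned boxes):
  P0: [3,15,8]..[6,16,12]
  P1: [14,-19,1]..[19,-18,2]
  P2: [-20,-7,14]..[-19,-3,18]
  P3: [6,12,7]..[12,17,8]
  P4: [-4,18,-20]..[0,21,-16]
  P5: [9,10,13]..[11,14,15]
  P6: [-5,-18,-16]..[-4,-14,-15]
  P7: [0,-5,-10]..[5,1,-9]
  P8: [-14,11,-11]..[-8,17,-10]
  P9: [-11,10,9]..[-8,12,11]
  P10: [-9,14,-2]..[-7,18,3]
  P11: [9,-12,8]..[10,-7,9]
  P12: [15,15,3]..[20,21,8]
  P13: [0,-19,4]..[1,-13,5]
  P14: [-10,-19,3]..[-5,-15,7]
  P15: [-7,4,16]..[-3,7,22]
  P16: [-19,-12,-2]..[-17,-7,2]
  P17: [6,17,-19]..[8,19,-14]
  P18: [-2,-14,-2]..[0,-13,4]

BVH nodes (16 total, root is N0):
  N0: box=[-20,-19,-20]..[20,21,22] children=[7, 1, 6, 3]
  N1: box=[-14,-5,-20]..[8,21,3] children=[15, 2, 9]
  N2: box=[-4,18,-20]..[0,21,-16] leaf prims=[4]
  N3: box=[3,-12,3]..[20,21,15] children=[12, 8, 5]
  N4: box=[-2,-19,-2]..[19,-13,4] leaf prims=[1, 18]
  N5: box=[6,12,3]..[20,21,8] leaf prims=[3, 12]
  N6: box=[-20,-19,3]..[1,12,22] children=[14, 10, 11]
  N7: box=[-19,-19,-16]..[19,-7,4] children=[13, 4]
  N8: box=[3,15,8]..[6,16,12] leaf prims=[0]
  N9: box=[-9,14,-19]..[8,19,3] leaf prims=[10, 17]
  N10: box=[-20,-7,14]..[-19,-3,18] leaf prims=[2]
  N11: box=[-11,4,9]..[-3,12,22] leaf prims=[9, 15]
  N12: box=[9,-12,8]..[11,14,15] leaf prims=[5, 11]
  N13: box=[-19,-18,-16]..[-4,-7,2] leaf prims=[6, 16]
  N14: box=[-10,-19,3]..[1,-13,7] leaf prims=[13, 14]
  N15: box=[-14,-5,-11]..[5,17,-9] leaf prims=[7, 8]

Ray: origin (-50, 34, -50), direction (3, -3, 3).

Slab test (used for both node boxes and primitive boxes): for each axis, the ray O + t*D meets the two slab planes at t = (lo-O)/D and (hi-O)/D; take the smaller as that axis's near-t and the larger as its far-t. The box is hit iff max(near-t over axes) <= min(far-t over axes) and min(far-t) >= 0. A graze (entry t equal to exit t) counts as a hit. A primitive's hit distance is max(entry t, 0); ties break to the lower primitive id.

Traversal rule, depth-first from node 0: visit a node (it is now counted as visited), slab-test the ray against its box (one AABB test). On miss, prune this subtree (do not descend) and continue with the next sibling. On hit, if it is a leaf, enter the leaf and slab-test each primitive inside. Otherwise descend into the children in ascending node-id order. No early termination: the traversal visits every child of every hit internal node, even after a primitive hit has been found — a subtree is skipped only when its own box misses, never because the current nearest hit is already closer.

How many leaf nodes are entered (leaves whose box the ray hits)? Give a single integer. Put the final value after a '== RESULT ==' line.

Trace the traversal:
N0 x:[10,70/3] y:[13/3,53/3] z:[10,24] -> hit [10,53/3], descend [1, 3, 6, 7]
  N1 x:[12,58/3] y:[13/3,13] z:[10,53/3] -> hit [12,13], descend [2, 9, 15]
    N2 x:[46/3,50/3] y:[13/3,16/3] z:[10,34/3] -> miss, prune
    N9 x:[41/3,58/3] y:[5,20/3] z:[31/3,53/3] -> miss, prune
    N15 x:[12,55/3] y:[17/3,13] z:[13,41/3] -> hit [13,13] leaf, test {P7(miss), P8(miss)}
  N3 x:[53/3,70/3] y:[13/3,46/3] z:[53/3,65/3] -> miss, prune
  N6 x:[10,17] y:[22/3,53/3] z:[53/3,24] -> miss, prune
  N7 x:[31/3,23] y:[41/3,53/3] z:[34/3,18] -> hit [41/3,53/3], descend [4, 13]
    N4 x:[16,23] y:[47/3,53/3] z:[16,18] -> hit [16,53/3] leaf, test {P1(miss), P18@t=16}
    N13 x:[31/3,46/3] y:[41/3,52/3] z:[34/3,52/3] -> hit [41/3,46/3] leaf, test {P6(miss), P16(miss)}

order=[0, 1, 2, 9, 15, 3, 6, 7, 4, 13]  |boxes|=10  |leaves|=3  hit=P18

== RESULT ==
3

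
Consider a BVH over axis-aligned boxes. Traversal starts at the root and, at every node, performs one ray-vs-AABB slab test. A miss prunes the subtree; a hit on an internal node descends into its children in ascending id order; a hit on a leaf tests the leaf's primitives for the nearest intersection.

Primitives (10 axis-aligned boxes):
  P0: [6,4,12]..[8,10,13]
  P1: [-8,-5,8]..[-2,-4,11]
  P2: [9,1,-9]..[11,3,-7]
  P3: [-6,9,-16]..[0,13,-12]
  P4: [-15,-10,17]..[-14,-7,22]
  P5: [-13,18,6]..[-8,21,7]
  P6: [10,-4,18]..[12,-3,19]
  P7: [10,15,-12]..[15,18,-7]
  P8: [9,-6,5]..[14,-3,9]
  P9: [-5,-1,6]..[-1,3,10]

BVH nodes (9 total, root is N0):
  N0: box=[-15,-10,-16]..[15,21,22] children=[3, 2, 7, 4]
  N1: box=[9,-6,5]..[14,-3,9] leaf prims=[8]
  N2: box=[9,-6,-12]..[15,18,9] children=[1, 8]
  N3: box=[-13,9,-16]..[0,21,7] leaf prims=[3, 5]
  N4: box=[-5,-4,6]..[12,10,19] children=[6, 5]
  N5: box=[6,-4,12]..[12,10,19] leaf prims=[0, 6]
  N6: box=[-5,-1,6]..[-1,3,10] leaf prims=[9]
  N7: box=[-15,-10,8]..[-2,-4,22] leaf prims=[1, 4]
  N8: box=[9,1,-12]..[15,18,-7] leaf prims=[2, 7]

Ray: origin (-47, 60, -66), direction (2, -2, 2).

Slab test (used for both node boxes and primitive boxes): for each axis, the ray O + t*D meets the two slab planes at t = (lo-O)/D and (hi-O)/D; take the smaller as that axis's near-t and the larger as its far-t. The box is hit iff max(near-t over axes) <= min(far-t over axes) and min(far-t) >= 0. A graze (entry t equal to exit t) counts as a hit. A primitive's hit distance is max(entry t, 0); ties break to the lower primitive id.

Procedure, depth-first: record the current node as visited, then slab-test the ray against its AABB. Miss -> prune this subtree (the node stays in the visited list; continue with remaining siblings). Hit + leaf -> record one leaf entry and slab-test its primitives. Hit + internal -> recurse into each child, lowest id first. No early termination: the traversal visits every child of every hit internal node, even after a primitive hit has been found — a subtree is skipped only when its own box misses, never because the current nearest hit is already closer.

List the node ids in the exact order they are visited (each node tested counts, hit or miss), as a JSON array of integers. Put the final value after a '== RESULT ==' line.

Trace the traversal:
N0 x:[16,31] y:[39/2,35] z:[25,44] -> hit [25,31], descend [2, 3, 4, 7]
  N2 x:[28,31] y:[21,33] z:[27,75/2] -> hit [28,31], descend [1, 8]
    N1 x:[28,61/2] y:[63/2,33] z:[71/2,75/2] -> miss, prune
    N8 x:[28,31] y:[21,59/2] z:[27,59/2] -> hit [28,59/2] leaf, test {P2@t=57/2, P7(miss)}
  N3 x:[17,47/2] y:[39/2,51/2] z:[25,73/2] -> miss, prune
  N4 x:[21,59/2] y:[25,32] z:[36,85/2] -> miss, prune
  N7 x:[16,45/2] y:[32,35] z:[37,44] -> miss, prune

7 AABB tests over nodes [0, 2, 1, 8, 3, 4, 7]; 1 leaf entered; closest P2.

== RESULT ==
[0, 2, 1, 8, 3, 4, 7]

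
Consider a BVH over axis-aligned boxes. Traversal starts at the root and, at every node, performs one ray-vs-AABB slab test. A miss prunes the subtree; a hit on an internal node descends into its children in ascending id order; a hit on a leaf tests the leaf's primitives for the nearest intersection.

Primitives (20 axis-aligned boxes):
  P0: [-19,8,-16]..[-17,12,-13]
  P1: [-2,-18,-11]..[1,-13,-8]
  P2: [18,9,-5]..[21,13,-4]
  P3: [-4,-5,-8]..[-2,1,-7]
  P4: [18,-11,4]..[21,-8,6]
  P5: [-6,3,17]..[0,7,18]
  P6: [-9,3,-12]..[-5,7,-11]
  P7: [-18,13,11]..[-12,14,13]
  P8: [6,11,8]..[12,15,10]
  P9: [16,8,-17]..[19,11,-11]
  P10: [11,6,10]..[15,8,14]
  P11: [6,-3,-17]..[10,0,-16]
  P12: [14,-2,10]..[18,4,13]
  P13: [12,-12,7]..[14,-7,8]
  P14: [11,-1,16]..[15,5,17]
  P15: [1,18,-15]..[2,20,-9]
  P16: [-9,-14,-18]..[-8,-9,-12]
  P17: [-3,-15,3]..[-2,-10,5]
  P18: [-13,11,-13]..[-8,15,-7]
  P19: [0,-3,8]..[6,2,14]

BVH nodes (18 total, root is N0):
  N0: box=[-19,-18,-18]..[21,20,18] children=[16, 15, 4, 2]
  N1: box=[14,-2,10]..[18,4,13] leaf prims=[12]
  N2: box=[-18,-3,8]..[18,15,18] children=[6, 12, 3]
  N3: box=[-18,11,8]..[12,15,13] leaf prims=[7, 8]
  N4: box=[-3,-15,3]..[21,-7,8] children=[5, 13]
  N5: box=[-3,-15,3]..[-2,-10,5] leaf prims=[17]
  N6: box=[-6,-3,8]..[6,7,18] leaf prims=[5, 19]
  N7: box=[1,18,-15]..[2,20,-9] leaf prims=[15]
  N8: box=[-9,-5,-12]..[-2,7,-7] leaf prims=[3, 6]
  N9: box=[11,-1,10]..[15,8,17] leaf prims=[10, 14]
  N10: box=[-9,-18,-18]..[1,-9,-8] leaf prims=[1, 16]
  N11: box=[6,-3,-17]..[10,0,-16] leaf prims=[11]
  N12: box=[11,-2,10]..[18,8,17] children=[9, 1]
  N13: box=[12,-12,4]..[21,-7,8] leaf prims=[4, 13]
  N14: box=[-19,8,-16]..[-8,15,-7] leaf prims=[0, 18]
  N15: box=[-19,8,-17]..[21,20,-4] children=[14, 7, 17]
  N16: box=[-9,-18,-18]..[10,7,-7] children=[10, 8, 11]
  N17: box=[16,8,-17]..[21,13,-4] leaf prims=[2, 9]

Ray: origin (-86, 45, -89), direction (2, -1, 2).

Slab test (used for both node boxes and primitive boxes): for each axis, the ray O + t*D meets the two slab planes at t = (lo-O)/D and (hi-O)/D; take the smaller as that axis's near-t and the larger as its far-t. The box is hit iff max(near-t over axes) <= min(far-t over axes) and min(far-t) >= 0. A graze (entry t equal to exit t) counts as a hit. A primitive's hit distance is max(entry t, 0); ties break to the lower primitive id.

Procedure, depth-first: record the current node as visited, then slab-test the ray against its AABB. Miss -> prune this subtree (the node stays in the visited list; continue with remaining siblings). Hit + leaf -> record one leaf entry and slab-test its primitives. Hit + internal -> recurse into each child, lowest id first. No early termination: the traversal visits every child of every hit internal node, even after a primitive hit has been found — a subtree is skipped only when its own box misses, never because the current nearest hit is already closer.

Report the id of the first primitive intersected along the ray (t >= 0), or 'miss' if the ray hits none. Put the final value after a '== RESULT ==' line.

Walk:
N0 x:[67/2,107/2] y:[25,63] z:[71/2,107/2] -> hit [71/2,107/2], descend [2, 4, 15, 16]
  N2 x:[34,52] y:[30,48] z:[97/2,107/2] -> miss, prune
  N4 x:[83/2,107/2] y:[52,60] z:[46,97/2] -> miss, prune
  N15 x:[67/2,107/2] y:[25,37] z:[36,85/2] -> hit [36,37], descend [7, 14, 17]
    N7 x:[87/2,44] y:[25,27] z:[37,40] -> miss, prune
    N14 x:[67/2,39] y:[30,37] z:[73/2,41] -> hit [73/2,37] leaf, test {P0(miss), P18(miss)}
    N17 x:[51,107/2] y:[32,37] z:[36,85/2] -> miss, prune
  N16 x:[77/2,48] y:[38,63] z:[71/2,41] -> hit [77/2,41], descend [8, 10, 11]
    N8 x:[77/2,42] y:[38,50] z:[77/2,41] -> hit [77/2,41] leaf, test {P3(miss), P6@t=77/2}
    N10 x:[77/2,87/2] y:[54,63] z:[71/2,81/2] -> miss, prune
    N11 x:[46,48] y:[45,48] z:[36,73/2] -> miss, prune

order=[0, 2, 4, 15, 7, 14, 17, 16, 8, 10, 11]  |boxes|=11  |leaves|=2  hit=P6

== RESULT ==
6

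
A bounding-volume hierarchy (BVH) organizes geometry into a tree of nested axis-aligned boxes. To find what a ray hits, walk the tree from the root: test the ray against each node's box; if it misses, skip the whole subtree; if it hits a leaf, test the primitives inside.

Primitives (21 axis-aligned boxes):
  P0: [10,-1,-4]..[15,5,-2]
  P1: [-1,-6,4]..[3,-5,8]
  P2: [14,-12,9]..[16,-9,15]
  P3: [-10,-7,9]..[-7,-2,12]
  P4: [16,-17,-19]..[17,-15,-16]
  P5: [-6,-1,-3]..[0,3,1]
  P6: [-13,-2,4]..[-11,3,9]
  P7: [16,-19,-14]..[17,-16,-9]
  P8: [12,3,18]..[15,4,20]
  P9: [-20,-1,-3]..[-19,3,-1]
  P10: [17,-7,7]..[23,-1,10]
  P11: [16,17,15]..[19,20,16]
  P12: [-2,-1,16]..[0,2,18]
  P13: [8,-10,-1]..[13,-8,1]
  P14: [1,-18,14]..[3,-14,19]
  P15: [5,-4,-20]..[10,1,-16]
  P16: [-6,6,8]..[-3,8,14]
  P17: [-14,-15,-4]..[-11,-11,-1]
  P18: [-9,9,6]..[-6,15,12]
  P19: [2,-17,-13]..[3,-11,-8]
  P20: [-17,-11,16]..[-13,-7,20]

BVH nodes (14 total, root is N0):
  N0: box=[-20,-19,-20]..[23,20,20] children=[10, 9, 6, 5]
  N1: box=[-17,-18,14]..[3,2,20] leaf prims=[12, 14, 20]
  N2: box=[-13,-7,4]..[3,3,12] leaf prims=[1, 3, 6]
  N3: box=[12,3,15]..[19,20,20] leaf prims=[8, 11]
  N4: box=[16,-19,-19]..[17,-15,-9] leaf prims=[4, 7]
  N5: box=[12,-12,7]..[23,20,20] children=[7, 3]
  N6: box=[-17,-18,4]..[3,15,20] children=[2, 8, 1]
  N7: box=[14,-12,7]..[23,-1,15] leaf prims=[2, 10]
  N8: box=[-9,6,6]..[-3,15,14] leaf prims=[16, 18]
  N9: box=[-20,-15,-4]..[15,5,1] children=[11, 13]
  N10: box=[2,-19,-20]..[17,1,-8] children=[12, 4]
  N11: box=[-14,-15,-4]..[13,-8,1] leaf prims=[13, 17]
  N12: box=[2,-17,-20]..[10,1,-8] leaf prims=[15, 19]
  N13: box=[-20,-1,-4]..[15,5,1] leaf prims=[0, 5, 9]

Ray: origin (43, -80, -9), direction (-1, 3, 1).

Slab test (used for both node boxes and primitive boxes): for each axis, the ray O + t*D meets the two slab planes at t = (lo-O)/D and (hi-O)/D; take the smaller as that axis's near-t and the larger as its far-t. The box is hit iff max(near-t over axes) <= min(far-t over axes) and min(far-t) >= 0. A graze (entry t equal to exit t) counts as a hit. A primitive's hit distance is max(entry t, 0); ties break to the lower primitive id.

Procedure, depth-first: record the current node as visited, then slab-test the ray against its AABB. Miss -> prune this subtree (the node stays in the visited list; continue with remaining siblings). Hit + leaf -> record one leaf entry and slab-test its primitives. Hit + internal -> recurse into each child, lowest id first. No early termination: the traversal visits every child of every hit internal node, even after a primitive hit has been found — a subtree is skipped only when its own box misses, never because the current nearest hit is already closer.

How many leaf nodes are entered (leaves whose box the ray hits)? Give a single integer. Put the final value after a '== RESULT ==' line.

Traverse from the root:
N0 x:[20,63] y:[61/3,100/3] z:[-11,29] -> hit [61/3,29], descend [5, 6, 9, 10]
  N5 x:[20,31] y:[68/3,100/3] z:[16,29] -> hit [68/3,29], descend [3, 7]
    N3 x:[24,31] y:[83/3,100/3] z:[24,29] -> hit [83/3,29] leaf, test {P8@t=28, P11(miss)}
    N7 x:[20,29] y:[68/3,79/3] z:[16,24] -> hit [68/3,24] leaf, test {P2(miss), P10(miss)}
  N6 x:[40,60] y:[62/3,95/3] z:[13,29] -> miss, prune
  N9 x:[28,63] y:[65/3,85/3] z:[5,10] -> miss, prune
  N10 x:[26,41] y:[61/3,27] z:[-11,1] -> miss, prune

Visited [0, 5, 3, 7, 6, 9, 10]. Tests: 7 box, 2 leaf. Nearest: P8.

== RESULT ==
2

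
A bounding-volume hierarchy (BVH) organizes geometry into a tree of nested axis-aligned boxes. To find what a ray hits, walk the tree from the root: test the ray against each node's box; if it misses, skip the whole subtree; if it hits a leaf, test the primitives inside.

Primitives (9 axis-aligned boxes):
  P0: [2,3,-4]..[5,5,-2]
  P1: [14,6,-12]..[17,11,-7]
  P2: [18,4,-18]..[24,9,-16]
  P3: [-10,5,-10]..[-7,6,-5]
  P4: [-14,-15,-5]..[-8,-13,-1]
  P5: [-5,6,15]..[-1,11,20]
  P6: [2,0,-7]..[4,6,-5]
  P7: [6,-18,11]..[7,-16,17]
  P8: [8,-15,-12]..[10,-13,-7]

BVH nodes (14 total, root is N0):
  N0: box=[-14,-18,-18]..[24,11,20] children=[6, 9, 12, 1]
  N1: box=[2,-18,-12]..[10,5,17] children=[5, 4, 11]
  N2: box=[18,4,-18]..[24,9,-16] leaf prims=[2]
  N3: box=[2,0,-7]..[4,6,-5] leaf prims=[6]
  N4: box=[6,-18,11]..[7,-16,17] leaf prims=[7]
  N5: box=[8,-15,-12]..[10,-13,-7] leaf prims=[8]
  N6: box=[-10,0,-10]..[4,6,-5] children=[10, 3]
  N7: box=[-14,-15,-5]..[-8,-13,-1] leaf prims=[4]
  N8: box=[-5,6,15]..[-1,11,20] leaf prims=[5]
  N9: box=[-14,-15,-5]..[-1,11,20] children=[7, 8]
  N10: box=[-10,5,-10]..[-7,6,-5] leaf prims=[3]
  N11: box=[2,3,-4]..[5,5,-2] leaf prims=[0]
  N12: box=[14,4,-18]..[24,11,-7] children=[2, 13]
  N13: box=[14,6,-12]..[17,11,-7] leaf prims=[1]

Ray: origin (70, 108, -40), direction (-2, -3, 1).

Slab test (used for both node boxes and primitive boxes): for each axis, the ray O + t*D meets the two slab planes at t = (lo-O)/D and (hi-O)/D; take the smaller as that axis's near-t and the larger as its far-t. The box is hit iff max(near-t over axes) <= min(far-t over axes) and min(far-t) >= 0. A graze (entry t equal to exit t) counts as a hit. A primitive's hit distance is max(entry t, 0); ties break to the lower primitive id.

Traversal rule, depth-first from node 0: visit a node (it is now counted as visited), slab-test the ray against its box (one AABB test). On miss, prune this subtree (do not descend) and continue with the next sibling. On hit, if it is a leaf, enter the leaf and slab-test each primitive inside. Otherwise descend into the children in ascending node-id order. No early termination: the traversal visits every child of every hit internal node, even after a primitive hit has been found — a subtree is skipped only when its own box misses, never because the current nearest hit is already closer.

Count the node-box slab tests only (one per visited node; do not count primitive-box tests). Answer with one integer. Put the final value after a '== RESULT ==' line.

Trace the traversal:
N0 x:[23,42] y:[97/3,42] z:[22,60] -> hit [97/3,42], descend [1, 6, 9, 12]
  N1 x:[30,34] y:[103/3,42] z:[28,57] -> miss, prune
  N6 x:[33,40] y:[34,36] z:[30,35] -> hit [34,35], descend [3, 10]
    N3 x:[33,34] y:[34,36] z:[33,35] -> hit [34,34] leaf, test {P6@t=34}
    N10 x:[77/2,40] y:[34,103/3] z:[30,35] -> miss, prune
  N9 x:[71/2,42] y:[97/3,41] z:[35,60] -> hit [71/2,41], descend [7, 8]
    N7 x:[39,42] y:[121/3,41] z:[35,39] -> miss, prune
    N8 x:[71/2,75/2] y:[97/3,34] z:[55,60] -> miss, prune
  N12 x:[23,28] y:[97/3,104/3] z:[22,33] -> miss, prune

order=[0, 1, 6, 3, 10, 9, 7, 8, 12]  |boxes|=9  |leaves|=1  hit=P6

== RESULT ==
9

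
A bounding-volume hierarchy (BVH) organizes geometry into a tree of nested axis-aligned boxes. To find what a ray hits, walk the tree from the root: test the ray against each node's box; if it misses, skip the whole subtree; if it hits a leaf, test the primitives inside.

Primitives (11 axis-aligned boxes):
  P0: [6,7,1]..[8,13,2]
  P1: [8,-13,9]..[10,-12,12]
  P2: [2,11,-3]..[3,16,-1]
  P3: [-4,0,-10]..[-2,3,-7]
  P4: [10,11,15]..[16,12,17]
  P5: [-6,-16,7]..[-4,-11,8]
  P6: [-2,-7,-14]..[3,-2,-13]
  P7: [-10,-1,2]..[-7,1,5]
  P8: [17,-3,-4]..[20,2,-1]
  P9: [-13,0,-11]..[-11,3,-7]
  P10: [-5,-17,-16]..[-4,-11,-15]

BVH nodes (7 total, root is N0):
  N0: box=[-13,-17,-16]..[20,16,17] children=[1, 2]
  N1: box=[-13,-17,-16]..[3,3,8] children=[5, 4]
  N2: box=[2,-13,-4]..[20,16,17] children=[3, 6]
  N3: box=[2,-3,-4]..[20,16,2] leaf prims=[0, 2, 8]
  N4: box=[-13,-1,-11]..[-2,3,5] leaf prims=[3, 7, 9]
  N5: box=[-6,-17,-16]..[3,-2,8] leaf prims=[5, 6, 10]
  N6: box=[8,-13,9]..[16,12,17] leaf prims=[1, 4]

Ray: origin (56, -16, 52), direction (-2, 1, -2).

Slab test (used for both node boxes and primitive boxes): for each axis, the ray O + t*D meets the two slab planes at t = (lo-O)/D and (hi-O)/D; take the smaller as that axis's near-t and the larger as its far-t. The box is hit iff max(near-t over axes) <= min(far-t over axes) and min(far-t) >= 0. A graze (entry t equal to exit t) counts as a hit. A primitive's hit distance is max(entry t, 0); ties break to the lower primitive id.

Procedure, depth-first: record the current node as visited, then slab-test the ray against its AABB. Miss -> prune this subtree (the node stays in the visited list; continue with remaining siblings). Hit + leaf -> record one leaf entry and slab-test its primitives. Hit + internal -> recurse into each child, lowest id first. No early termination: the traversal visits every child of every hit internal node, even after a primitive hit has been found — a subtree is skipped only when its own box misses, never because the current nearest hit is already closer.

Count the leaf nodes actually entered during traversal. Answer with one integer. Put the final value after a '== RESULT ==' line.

Trace the traversal:
N0 x:[18,69/2] y:[-1,32] z:[35/2,34] -> hit [18,32], descend [1, 2]
  N1 x:[53/2,69/2] y:[-1,19] z:[22,34] -> miss, prune
  N2 x:[18,27] y:[3,32] z:[35/2,28] -> hit [18,27], descend [3, 6]
    N3 x:[18,27] y:[13,32] z:[25,28] -> hit [25,27] leaf, test {P0@t=25, P2@t=27, P8(miss)}
    N6 x:[20,24] y:[3,28] z:[35/2,43/2] -> hit [20,43/2] leaf, test {P1(miss), P4(miss)}

5 AABB tests over nodes [0, 1, 2, 3, 6]; 2 leaves entered; closest P0.

== RESULT ==
2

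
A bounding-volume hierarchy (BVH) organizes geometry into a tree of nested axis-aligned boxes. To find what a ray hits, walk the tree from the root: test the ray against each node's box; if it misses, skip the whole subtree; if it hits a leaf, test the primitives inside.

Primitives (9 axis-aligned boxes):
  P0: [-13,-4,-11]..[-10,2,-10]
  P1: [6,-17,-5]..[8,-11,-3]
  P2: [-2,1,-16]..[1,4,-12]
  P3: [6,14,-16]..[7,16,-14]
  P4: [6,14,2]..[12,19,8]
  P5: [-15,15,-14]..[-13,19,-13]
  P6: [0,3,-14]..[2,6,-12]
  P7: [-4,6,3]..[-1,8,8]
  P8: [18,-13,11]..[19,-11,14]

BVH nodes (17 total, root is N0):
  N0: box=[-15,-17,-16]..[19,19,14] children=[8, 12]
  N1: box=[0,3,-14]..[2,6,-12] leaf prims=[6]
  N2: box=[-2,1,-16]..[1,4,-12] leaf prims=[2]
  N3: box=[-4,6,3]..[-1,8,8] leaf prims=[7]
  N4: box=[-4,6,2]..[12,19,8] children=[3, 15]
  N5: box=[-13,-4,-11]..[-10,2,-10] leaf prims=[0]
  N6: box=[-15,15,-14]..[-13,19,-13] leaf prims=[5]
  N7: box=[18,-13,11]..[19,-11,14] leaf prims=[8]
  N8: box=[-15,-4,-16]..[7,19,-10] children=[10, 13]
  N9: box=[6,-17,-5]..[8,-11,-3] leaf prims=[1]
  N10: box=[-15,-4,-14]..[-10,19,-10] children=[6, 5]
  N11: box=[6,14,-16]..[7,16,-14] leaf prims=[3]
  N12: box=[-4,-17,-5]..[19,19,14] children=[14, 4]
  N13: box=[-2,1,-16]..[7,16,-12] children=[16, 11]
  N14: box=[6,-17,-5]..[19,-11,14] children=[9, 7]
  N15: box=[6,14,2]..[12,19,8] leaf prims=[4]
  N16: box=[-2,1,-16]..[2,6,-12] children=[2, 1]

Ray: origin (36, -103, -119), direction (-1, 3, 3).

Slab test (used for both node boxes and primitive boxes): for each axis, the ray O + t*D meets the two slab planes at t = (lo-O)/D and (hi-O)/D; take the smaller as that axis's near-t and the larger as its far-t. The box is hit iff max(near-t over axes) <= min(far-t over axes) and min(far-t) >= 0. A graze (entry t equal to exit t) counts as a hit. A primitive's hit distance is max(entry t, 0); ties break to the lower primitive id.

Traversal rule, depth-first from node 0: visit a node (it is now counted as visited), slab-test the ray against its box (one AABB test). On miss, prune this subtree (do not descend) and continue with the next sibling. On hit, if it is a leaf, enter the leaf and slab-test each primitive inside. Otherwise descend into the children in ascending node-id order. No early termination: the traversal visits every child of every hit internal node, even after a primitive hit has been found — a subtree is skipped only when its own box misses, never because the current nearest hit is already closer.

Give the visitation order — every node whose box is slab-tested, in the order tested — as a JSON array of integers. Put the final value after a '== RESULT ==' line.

Traverse from the root:
N0 x:[17,51] y:[86/3,122/3] z:[103/3,133/3] -> hit [103/3,122/3], descend [8, 12]
  N8 x:[29,51] y:[33,122/3] z:[103/3,109/3] -> hit [103/3,109/3], descend [10, 13]
    N10 x:[46,51] y:[33,122/3] z:[35,109/3] -> miss, prune
    N13 x:[29,38] y:[104/3,119/3] z:[103/3,107/3] -> hit [104/3,107/3], descend [11, 16]
      N11 x:[29,30] y:[39,119/3] z:[103/3,35] -> miss, prune
      N16 x:[34,38] y:[104/3,109/3] z:[103/3,107/3] -> hit [104/3,107/3], descend [1, 2]
        N1 x:[34,36] y:[106/3,109/3] z:[35,107/3] -> hit [106/3,107/3] leaf, test {P6@t=106/3}
        N2 x:[35,38] y:[104/3,107/3] z:[103/3,107/3] -> hit [35,107/3] leaf, test {P2@t=35}
  N12 x:[17,40] y:[86/3,122/3] z:[38,133/3] -> hit [38,40], descend [4, 14]
    N4 x:[24,40] y:[109/3,122/3] z:[121/3,127/3] -> miss, prune
    N14 x:[17,30] y:[86/3,92/3] z:[38,133/3] -> miss, prune

order=[0, 8, 10, 13, 11, 16, 1, 2, 12, 4, 14]  |boxes|=11  |leaves|=2  hit=P2

== RESULT ==
[0, 8, 10, 13, 11, 16, 1, 2, 12, 4, 14]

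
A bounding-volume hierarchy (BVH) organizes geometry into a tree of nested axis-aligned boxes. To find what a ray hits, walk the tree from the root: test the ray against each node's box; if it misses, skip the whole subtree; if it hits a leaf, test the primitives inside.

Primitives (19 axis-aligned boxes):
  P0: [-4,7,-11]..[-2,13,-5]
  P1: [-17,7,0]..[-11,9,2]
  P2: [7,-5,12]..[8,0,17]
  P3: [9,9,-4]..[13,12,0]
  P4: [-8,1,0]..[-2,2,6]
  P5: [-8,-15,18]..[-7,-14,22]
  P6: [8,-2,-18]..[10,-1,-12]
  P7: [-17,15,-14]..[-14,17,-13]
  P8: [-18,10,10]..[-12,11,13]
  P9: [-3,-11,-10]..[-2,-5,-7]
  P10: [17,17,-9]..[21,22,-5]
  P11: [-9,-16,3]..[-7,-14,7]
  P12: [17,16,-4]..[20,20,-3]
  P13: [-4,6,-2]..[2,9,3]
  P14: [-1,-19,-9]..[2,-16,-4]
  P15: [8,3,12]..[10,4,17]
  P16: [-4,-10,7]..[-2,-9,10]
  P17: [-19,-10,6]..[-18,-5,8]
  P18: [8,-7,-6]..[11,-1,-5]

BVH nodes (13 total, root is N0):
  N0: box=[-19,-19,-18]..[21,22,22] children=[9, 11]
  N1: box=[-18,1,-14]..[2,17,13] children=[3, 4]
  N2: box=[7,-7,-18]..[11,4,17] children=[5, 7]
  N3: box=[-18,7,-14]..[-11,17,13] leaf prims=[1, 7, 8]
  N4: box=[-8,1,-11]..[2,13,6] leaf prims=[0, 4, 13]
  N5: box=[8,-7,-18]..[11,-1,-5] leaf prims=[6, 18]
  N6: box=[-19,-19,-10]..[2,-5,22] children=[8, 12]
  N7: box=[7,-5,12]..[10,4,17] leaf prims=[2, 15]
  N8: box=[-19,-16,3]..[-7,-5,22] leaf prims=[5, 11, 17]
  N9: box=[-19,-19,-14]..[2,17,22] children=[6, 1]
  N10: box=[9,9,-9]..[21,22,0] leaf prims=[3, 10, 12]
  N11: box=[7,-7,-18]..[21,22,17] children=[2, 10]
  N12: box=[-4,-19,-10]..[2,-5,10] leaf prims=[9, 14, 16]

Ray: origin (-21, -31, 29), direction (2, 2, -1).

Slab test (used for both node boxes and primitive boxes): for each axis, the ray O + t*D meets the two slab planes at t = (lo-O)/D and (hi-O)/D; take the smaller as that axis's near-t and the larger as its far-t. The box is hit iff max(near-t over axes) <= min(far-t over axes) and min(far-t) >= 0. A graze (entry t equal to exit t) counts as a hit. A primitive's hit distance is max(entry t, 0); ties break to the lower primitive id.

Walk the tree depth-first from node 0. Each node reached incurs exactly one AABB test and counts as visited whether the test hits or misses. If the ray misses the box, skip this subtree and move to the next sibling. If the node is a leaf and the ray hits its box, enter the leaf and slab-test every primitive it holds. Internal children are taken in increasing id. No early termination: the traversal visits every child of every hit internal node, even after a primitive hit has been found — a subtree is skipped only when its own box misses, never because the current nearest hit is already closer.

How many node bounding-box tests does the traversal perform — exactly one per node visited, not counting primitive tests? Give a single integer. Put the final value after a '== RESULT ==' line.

Walk:
N0 x:[1,21] y:[6,53/2] z:[7,47] -> hit [7,21], descend [9, 11]
  N9 x:[1,23/2] y:[6,24] z:[7,43] -> hit [7,23/2], descend [1, 6]
    N1 x:[3/2,23/2] y:[16,24] z:[16,43] -> miss, prune
    N6 x:[1,23/2] y:[6,13] z:[7,39] -> hit [7,23/2], descend [8, 12]
      N8 x:[1,7] y:[15/2,13] z:[7,26] -> miss, prune
      N12 x:[17/2,23/2] y:[6,13] z:[19,39] -> miss, prune
  N11 x:[14,21] y:[12,53/2] z:[12,47] -> hit [14,21], descend [2, 10]
    N2 x:[14,16] y:[12,35/2] z:[12,47] -> hit [14,16], descend [5, 7]
      N5 x:[29/2,16] y:[12,15] z:[34,47] -> miss, prune
      N7 x:[14,31/2] y:[13,35/2] z:[12,17] -> hit [14,31/2] leaf, test {P2@t=14, P15(miss)}
    N10 x:[15,21] y:[20,53/2] z:[29,38] -> miss, prune

order=[0, 9, 1, 6, 8, 12, 11, 2, 5, 7, 10]  |boxes|=11  |leaves|=1  hit=P2

== RESULT ==
11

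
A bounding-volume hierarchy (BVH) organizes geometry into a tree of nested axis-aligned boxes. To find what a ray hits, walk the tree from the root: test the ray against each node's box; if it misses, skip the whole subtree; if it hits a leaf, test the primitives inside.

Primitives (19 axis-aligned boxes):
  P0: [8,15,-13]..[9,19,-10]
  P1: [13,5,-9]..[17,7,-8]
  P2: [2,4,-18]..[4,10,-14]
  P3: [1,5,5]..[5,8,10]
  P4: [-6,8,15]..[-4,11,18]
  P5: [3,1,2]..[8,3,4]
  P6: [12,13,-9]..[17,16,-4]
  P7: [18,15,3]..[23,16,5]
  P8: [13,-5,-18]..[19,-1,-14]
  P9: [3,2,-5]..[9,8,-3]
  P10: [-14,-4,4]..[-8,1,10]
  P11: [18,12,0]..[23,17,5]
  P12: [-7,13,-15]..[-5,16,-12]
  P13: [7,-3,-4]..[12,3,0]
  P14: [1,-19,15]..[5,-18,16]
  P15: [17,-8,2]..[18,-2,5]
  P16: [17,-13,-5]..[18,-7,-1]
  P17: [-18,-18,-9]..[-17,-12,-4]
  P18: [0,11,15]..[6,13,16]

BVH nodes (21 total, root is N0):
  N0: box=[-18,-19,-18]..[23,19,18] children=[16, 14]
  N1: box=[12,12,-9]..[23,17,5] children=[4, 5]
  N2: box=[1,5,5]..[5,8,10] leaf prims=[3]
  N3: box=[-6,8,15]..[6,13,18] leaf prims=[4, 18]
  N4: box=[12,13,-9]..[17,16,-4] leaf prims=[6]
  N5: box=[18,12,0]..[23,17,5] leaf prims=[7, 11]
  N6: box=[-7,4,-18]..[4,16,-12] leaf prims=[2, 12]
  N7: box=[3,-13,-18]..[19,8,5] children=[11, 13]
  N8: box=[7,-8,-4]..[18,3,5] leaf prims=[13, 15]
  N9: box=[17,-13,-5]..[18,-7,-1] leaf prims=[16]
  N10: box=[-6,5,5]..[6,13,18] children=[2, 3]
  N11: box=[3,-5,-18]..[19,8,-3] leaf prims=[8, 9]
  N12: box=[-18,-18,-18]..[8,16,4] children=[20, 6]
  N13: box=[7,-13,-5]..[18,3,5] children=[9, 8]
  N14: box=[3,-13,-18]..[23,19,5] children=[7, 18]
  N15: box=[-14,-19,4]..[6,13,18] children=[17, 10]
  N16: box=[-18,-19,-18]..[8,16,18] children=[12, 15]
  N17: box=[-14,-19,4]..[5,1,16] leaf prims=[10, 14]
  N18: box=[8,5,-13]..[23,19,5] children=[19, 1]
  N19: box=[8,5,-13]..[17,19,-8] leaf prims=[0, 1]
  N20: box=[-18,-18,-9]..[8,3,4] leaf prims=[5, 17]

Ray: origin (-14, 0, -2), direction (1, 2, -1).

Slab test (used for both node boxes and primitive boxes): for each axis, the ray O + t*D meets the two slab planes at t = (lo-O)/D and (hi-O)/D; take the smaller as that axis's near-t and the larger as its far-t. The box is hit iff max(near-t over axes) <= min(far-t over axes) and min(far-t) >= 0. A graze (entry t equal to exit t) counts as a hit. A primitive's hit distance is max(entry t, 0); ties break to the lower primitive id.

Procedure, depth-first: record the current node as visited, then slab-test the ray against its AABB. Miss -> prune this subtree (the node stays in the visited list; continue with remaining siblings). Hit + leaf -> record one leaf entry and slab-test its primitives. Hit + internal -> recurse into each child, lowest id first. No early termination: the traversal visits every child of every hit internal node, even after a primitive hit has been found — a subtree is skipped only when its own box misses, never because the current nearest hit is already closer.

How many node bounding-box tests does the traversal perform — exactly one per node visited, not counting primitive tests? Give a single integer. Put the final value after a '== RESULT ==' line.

Walk:
N0 x:[-4,37] y:[-19/2,19/2] z:[-20,16] -> hit [-4,19/2], descend [14, 16]
  N14 x:[17,37] y:[-13/2,19/2] z:[-7,16] -> miss, prune
  N16 x:[-4,22] y:[-19/2,8] z:[-20,16] -> hit [-4,8], descend [12, 15]
    N12 x:[-4,22] y:[-9,8] z:[-6,16] -> hit [-4,8], descend [6, 20]
      N6 x:[7,18] y:[2,8] z:[10,16] -> miss, prune
      N20 x:[-4,22] y:[-9,3/2] z:[-6,7] -> hit [-4,3/2] leaf, test {P5(miss), P17(miss)}
    N15 x:[0,20] y:[-19/2,13/2] z:[-20,-6] -> miss, prune

Summary -> nodes [0, 14, 16, 12, 6, 20, 15]; box-tests=7; leaf-entries=1; first=miss

== RESULT ==
7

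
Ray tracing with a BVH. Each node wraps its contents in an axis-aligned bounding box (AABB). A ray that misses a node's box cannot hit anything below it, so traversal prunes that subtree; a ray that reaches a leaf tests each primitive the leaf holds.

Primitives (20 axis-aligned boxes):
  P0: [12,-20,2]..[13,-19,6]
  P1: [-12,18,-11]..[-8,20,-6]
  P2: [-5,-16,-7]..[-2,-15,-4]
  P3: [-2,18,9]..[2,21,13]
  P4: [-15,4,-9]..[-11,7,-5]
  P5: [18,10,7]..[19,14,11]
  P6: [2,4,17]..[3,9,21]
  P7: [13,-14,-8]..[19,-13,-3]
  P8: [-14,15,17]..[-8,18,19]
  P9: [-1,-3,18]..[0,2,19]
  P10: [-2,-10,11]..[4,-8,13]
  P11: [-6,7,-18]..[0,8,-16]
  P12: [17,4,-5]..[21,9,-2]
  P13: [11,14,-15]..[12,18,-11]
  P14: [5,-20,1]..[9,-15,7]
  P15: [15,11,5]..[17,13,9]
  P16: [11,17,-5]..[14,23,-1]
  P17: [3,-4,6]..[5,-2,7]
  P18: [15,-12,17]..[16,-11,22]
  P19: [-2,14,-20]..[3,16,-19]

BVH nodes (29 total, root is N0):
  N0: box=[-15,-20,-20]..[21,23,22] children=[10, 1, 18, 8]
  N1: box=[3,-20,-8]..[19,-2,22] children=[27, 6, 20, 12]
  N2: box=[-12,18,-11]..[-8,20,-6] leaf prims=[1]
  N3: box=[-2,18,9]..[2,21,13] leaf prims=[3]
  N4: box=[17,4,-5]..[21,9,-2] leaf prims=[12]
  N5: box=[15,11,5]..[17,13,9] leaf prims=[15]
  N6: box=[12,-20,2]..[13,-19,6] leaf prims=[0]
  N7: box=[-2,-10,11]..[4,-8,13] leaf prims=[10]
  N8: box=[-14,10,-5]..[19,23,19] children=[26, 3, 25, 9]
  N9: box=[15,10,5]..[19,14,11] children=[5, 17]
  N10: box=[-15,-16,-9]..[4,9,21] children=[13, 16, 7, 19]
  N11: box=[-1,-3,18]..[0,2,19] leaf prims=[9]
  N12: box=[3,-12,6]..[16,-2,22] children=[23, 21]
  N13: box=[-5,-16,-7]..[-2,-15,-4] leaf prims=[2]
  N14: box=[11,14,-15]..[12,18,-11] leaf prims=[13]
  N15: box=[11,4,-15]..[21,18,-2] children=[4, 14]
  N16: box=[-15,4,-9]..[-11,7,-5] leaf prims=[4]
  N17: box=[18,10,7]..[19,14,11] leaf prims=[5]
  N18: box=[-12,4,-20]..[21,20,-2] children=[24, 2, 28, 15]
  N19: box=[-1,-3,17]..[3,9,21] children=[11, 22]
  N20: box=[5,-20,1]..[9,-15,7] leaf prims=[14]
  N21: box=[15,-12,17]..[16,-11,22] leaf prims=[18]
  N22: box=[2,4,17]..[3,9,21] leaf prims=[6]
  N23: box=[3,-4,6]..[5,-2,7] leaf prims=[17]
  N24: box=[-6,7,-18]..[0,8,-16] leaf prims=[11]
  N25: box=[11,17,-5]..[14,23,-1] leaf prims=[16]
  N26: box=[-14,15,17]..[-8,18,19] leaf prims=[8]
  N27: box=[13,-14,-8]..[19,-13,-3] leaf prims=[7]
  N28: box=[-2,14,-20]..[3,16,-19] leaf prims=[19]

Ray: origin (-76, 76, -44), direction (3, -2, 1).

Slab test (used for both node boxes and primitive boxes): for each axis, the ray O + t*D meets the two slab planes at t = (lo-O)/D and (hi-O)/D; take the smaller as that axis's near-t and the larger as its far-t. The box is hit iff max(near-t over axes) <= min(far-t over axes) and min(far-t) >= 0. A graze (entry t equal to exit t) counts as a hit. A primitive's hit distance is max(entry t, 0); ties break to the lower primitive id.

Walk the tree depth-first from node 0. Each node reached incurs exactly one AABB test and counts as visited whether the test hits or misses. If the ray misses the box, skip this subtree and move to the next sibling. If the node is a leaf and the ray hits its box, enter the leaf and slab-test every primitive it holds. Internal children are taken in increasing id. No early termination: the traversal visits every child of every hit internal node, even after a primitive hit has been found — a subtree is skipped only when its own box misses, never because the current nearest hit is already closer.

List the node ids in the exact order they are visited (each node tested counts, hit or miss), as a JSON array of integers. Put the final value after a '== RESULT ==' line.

Walk:
N0 x:[61/3,97/3] y:[53/2,48] z:[24,66] -> hit [53/2,97/3], descend [1, 8, 10, 18]
  N1 x:[79/3,95/3] y:[39,48] z:[36,66] -> miss, prune
  N8 x:[62/3,95/3] y:[53/2,33] z:[39,63] -> miss, prune
  N10 x:[61/3,80/3] y:[67/2,46] z:[35,65] -> miss, prune
  N18 x:[64/3,97/3] y:[28,36] z:[24,42] -> hit [28,97/3], descend [2, 15, 24, 28]
    N2 x:[64/3,68/3] y:[28,29] z:[33,38] -> miss, prune
    N15 x:[29,97/3] y:[29,36] z:[29,42] -> hit [29,97/3], descend [4, 14]
      N4 x:[31,97/3] y:[67/2,36] z:[39,42] -> miss, prune
      N14 x:[29,88/3] y:[29,31] z:[29,33] -> hit [29,88/3] leaf, test {P13@t=29}
    N24 x:[70/3,76/3] y:[34,69/2] z:[26,28] -> miss, prune
    N28 x:[74/3,79/3] y:[30,31] z:[24,25] -> miss, prune

Summary -> nodes [0, 1, 8, 10, 18, 2, 15, 4, 14, 24, 28]; box-tests=11; leaf-entries=1; first=P13

== RESULT ==
[0, 1, 8, 10, 18, 2, 15, 4, 14, 24, 28]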